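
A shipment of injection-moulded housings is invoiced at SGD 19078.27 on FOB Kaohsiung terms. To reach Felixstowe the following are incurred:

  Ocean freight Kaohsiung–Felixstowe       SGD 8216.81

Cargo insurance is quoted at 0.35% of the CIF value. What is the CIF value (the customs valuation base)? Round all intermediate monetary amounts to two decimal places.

Let C be the CIF value. C = FOB price + freight + 0.35% × C
C − 0.35% × C = 19078.27 + 8216.81
0.9965 × C = 27295.08
C = 27295.08 / 0.9965 = 27390.95
Insurance premium = 0.35% × 27390.95 = 95.87

CIF value: SGD 27390.95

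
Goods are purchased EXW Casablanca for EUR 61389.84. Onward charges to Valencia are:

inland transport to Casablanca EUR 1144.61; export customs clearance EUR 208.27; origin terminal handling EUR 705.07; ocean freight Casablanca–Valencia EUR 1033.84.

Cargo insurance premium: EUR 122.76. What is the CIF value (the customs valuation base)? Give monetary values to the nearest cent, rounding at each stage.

CIF = EXW price + pre-shipment costs + freight + insurance
CIF = 61389.84 + 1144.61 + 208.27 + 705.07 + 1033.84 + 122.76 = 64604.39

CIF value: EUR 64604.39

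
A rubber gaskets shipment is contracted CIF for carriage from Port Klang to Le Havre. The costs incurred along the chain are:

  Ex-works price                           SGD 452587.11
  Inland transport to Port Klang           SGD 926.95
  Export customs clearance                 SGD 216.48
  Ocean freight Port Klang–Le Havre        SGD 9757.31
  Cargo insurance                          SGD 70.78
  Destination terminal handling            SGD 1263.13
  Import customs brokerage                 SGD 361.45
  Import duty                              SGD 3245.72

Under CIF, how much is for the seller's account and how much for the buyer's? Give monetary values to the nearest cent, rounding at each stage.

CIF: the seller pays costs through ocean freight and marine insurance to the destination port.
Seller's account: goods 452587.11 + inland to port 926.95 + export clearance 216.48 + freight 9757.31 + insurance 70.78 = 463558.63
Buyer's account: destination terminal 1263.13 + brokerage 361.45 + duty 3245.72 = 4870.30

Seller: SGD 463558.63; buyer: SGD 4870.30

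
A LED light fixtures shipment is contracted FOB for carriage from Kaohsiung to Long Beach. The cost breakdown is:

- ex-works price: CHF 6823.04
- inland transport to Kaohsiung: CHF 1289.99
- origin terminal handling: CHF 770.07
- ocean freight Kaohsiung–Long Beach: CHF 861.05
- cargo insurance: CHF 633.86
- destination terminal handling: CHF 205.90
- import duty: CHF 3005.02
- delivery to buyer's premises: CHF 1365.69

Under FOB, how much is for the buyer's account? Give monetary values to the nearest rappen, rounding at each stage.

Buyer's account: CHF 6071.52

FOB: the seller bears costs until goods are on board at the origin port; the buyer bears freight, insurance and all costs thereafter.
Seller's account: goods 6823.04 + inland to port 1289.99 + origin terminal 770.07 = 8883.10
Buyer's account: freight 861.05 + insurance 633.86 + destination terminal 205.90 + duty 3005.02 + delivery 1365.69 = 6071.52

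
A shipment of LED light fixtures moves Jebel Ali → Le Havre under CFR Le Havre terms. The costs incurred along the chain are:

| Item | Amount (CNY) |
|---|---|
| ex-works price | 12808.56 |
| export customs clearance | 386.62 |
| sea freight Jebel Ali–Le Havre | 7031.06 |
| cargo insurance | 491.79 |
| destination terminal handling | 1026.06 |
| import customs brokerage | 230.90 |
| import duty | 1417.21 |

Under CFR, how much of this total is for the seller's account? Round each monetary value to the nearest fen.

Seller's account: CNY 20226.24

CFR: the seller pays costs through ocean freight to the destination port, but not insurance.
Seller's account: goods 12808.56 + export clearance 386.62 + freight 7031.06 = 20226.24
Buyer's account: insurance 491.79 + destination terminal 1026.06 + brokerage 230.90 + duty 1417.21 = 3165.96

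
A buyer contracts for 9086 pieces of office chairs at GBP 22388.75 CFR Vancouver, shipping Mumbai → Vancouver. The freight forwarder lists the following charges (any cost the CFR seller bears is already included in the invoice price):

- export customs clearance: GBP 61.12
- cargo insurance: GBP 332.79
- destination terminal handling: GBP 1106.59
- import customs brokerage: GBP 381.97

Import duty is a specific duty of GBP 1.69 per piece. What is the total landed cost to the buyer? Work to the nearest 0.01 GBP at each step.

Total landed cost: GBP 39565.44

CFR: the seller pays costs through ocean freight to the destination port, but not insurance.
Already in the invoice (seller's account under CFR): export clearance — exclude.
CIF value = CFR price + insurance = 22388.75 + 332.79 = 22721.54
Import duty = 9086 × 1.69 = 15355.34
Buyer bears: insurance 332.79 + destination terminal 1106.59 + brokerage 381.97 + duty 15355.34 = 17176.69
Landed cost = invoice 22388.75 + 17176.69 = 39565.44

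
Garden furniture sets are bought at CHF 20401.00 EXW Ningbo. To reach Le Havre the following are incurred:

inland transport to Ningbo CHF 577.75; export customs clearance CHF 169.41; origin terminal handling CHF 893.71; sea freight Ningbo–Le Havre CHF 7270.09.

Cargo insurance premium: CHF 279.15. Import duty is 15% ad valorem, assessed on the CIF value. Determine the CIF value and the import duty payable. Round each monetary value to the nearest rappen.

CIF = EXW price + pre-shipment costs + freight + insurance
CIF = 20401.00 + 577.75 + 169.41 + 893.71 + 7270.09 + 279.15 = 29591.11
Import duty = 29591.11 × 15% = 4438.67

CIF value: CHF 29591.11; import duty: CHF 4438.67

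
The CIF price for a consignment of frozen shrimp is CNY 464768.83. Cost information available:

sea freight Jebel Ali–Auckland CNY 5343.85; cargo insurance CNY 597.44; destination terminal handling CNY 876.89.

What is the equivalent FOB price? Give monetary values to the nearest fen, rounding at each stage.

Not relevant to the conversion: destination terminal — on the buyer under both terms; not part of either seller's price.
From CIF to FOB, the seller no longer bears: freight, insurance.
FOB price = 464768.83 − 5343.85 − 597.44 = 458827.54

FOB price: CNY 458827.54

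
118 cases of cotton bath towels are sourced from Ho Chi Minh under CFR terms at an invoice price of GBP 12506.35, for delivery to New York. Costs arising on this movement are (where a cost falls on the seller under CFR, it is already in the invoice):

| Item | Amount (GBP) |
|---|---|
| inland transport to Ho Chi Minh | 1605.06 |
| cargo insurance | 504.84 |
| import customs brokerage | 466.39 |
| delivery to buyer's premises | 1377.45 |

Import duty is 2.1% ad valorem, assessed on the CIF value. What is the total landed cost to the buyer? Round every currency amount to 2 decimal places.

Total landed cost: GBP 15128.26

CFR: the seller pays costs through ocean freight to the destination port, but not insurance.
Already in the invoice (seller's account under CFR): inland to port — exclude.
CIF value = CFR price + insurance = 12506.35 + 504.84 = 13011.19
Import duty = 13011.19 × 2.1% = 273.23
Buyer bears: insurance 504.84 + brokerage 466.39 + delivery 1377.45 + duty 273.23 = 2621.91
Landed cost = invoice 12506.35 + 2621.91 = 15128.26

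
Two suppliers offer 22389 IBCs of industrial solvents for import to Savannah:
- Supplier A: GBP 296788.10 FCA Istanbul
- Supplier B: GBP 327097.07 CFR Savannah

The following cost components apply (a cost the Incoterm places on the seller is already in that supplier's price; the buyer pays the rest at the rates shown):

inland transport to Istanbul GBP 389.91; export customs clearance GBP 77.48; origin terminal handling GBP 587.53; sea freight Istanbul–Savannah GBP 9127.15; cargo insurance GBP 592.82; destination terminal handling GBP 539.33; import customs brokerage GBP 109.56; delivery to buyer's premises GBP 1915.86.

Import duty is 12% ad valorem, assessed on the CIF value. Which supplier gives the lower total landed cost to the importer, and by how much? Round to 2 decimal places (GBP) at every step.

Supplier A is cheaper by GBP 23065.61

Supplier A (FCA):
CIF value = FCA price + origin terminal + freight + insurance = 296788.10 + 587.53 + 9127.15 + 592.82 = 307095.60
Import duty = 307095.60 × 12% = 36851.47
Buyer bears (A): 587.53 + 9127.15 + 592.82 + 539.33 + 109.56 + 1915.86 = 12872.25
Landed cost (A) = invoice 296788.10 + 12872.25 + duty 36851.47 = 346511.82
Supplier B (CFR):
CIF value = CFR price + insurance = 327097.07 + 592.82 = 327689.89
Import duty = 327689.89 × 12% = 39322.79
Buyer bears (B): 592.82 + 539.33 + 109.56 + 1915.86 = 3157.57
Landed cost (B) = invoice 327097.07 + 3157.57 + duty 39322.79 = 369577.43
Difference = |346511.82 − 369577.43| = 23065.61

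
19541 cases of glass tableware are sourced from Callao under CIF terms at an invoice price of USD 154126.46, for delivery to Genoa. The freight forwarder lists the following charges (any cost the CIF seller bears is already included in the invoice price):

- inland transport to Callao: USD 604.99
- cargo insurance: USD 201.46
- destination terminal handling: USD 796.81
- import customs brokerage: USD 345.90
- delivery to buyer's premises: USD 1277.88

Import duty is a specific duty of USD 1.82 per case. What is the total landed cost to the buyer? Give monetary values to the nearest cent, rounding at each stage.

CIF: the seller pays costs through ocean freight and marine insurance to the destination port.
Already in the invoice (seller's account under CIF): inland to port, insurance — exclude.
The CIF price already equals the CIF value: 154126.46
Import duty = 19541 × 1.82 = 35564.62
Buyer bears: destination terminal 796.81 + brokerage 345.90 + delivery 1277.88 + duty 35564.62 = 37985.21
Landed cost = invoice 154126.46 + 37985.21 = 192111.67

Total landed cost: USD 192111.67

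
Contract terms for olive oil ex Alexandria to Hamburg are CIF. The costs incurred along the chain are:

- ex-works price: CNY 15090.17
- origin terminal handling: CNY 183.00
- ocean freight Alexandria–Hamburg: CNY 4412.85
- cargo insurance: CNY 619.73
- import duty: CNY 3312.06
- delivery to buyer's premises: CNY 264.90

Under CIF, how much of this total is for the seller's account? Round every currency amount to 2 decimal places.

CIF: the seller pays costs through ocean freight and marine insurance to the destination port.
Seller's account: goods 15090.17 + origin terminal 183.00 + freight 4412.85 + insurance 619.73 = 20305.75
Buyer's account: duty 3312.06 + delivery 264.90 = 3576.96

Seller's account: CNY 20305.75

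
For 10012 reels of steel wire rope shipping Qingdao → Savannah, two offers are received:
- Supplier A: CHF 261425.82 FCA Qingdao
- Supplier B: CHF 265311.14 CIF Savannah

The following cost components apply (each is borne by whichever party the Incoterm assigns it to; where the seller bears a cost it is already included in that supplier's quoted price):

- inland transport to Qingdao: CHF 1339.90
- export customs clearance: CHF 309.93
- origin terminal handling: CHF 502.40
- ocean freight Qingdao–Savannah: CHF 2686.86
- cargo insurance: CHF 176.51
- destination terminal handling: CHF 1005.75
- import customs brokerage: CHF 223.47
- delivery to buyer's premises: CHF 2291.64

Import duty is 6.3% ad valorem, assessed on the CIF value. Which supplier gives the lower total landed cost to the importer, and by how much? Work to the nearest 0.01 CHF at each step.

Supplier A is cheaper by CHF 552.28

Supplier A (FCA):
CIF value = FCA price + origin terminal + freight + insurance = 261425.82 + 502.40 + 2686.86 + 176.51 = 264791.59
Import duty = 264791.59 × 6.3% = 16681.87
Buyer bears (A): 502.40 + 2686.86 + 176.51 + 1005.75 + 223.47 + 2291.64 = 6886.63
Landed cost (A) = invoice 261425.82 + 6886.63 + duty 16681.87 = 284994.32
Supplier B (CIF):
The CIF price already equals the CIF value: 265311.14
Import duty = 265311.14 × 6.3% = 16714.60
Buyer bears (B): 1005.75 + 223.47 + 2291.64 = 3520.86
Landed cost (B) = invoice 265311.14 + 3520.86 + duty 16714.60 = 285546.60
Difference = |284994.32 − 285546.60| = 552.28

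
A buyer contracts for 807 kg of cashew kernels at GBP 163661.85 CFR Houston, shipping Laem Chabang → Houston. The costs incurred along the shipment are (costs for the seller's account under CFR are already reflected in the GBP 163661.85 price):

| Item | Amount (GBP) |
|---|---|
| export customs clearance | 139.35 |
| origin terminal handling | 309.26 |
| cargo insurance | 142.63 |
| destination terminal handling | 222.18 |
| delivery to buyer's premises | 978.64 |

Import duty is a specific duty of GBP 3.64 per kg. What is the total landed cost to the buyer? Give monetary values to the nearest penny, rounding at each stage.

CFR: the seller pays costs through ocean freight to the destination port, but not insurance.
Already in the invoice (seller's account under CFR): export clearance, origin terminal — exclude.
CIF value = CFR price + insurance = 163661.85 + 142.63 = 163804.48
Import duty = 807 × 3.64 = 2937.48
Buyer bears: insurance 142.63 + destination terminal 222.18 + delivery 978.64 + duty 2937.48 = 4280.93
Landed cost = invoice 163661.85 + 4280.93 = 167942.78

Total landed cost: GBP 167942.78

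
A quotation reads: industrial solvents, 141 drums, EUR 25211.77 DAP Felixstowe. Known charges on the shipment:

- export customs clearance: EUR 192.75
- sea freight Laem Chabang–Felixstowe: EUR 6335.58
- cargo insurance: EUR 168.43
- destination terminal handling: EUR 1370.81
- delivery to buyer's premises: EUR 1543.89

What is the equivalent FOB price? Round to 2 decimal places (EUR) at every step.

Not relevant to the conversion: export clearance — on the seller under both DAP and FOB; already in the DAP price and stays in the FOB price.
From DAP to FOB, the seller no longer bears: freight, insurance, destination terminal, delivery.
FOB price = 25211.77 − 6335.58 − 168.43 − 1370.81 − 1543.89 = 15793.06

FOB price: EUR 15793.06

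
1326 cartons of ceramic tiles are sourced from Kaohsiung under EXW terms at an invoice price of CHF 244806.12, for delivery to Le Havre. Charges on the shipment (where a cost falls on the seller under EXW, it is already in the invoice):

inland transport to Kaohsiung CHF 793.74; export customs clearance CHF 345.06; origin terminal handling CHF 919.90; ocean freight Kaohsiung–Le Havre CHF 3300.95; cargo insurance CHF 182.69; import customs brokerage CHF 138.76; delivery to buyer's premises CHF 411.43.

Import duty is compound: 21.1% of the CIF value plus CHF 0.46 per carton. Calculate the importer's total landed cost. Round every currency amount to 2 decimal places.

EXW: the seller makes goods available at their premises; the buyer bears all onward costs.
CIF value = EXW price + inland to port + export clearance + origin terminal + freight + insurance = 244806.12 + 793.74 + 345.06 + 919.90 + 3300.95 + 182.69 = 250348.46
Ad valorem component: 250348.46 × 21.1% = 52823.53
Specific component: 1326 × 0.46 = 609.96
Import duty = 52823.53 + 609.96 = 53433.49
Buyer bears: inland to port 793.74 + export clearance 345.06 + origin terminal 919.90 + freight 3300.95 + insurance 182.69 + brokerage 138.76 + delivery 411.43 + duty 53433.49 = 59526.02
Landed cost = invoice 244806.12 + 59526.02 = 304332.14

Total landed cost: CHF 304332.14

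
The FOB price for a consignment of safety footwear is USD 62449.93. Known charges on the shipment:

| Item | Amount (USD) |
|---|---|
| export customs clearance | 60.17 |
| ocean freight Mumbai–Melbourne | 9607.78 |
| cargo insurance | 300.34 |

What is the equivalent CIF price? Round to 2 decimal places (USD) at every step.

Not relevant to the conversion: export clearance — on the seller under both FOB and CIF; already in the FOB price and stays in the CIF price.
From FOB to CIF, the seller additionally bears: freight, insurance.
CIF price = 62449.93 + 9607.78 + 300.34 = 72358.05

CIF price: USD 72358.05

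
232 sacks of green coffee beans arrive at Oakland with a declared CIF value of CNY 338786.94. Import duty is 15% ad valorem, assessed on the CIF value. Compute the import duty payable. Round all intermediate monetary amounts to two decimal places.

Import duty = 338786.94 × 15% = 50818.04

Import duty: CNY 50818.04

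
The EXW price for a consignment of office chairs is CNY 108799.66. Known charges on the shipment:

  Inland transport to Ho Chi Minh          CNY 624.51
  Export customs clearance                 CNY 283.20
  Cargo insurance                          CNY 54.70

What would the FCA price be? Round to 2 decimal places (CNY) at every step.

FCA price: CNY 109707.37

Not relevant to the conversion: insurance — on the buyer under both terms; not part of either seller's price.
From EXW to FCA, the seller additionally bears: inland to port, export clearance.
FCA price = 108799.66 + 624.51 + 283.20 = 109707.37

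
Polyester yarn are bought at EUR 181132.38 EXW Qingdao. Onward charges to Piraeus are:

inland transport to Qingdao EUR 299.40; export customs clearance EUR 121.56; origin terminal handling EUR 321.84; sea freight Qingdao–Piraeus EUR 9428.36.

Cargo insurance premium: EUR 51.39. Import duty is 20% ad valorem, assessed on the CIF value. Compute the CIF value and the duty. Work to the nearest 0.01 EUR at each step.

CIF value: EUR 191354.93; import duty: EUR 38270.99

CIF = EXW price + pre-shipment costs + freight + insurance
CIF = 181132.38 + 299.40 + 121.56 + 321.84 + 9428.36 + 51.39 = 191354.93
Import duty = 191354.93 × 20% = 38270.99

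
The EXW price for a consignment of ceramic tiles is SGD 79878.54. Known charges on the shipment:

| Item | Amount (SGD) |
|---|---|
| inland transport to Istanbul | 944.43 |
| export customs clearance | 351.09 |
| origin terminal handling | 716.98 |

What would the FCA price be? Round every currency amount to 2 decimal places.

FCA price: SGD 81174.06

Not relevant to the conversion: origin terminal — on the buyer under both terms; not part of either seller's price.
From EXW to FCA, the seller additionally bears: inland to port, export clearance.
FCA price = 79878.54 + 944.43 + 351.09 = 81174.06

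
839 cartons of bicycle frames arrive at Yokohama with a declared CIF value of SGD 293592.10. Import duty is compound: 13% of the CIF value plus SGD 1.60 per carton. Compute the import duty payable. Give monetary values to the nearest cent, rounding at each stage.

Import duty: SGD 39509.37

Ad valorem component: 293592.10 × 13% = 38166.97
Specific component: 839 × 1.60 = 1342.40
Import duty = 38166.97 + 1342.40 = 39509.37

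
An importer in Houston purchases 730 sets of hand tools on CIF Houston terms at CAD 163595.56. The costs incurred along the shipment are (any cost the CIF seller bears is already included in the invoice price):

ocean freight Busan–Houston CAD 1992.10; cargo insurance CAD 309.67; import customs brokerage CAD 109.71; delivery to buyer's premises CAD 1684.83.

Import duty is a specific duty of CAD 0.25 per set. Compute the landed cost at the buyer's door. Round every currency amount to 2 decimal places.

Total landed cost: CAD 165572.60

CIF: the seller pays costs through ocean freight and marine insurance to the destination port.
Already in the invoice (seller's account under CIF): freight, insurance — exclude.
The CIF price already equals the CIF value: 163595.56
Import duty = 730 × 0.25 = 182.50
Buyer bears: brokerage 109.71 + delivery 1684.83 + duty 182.50 = 1977.04
Landed cost = invoice 163595.56 + 1977.04 = 165572.60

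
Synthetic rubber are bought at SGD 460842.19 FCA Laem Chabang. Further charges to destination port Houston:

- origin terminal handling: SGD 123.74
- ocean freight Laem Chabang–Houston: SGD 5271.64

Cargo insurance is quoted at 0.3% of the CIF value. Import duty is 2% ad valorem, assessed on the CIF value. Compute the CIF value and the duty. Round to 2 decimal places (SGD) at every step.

CIF value: SGD 467640.49; import duty: SGD 9352.81

Let C be the CIF value. C = FCA price + pre-shipment costs + freight + 0.3% × C
C − 0.3% × C = 460842.19 + 123.74 + 5271.64
0.997 × C = 466237.57
C = 466237.57 / 0.997 = 467640.49
Insurance premium = 0.3% × 467640.49 = 1402.92
Import duty = 467640.49 × 2% = 9352.81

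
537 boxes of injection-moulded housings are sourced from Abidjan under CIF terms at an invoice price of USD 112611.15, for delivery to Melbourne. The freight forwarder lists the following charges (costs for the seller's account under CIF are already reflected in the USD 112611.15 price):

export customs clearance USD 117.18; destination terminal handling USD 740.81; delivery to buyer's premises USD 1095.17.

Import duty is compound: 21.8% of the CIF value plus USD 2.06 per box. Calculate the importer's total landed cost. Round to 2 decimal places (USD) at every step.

CIF: the seller pays costs through ocean freight and marine insurance to the destination port.
Already in the invoice (seller's account under CIF): export clearance — exclude.
The CIF price already equals the CIF value: 112611.15
Ad valorem component: 112611.15 × 21.8% = 24549.23
Specific component: 537 × 2.06 = 1106.22
Import duty = 24549.23 + 1106.22 = 25655.45
Buyer bears: destination terminal 740.81 + delivery 1095.17 + duty 25655.45 = 27491.43
Landed cost = invoice 112611.15 + 27491.43 = 140102.58

Total landed cost: USD 140102.58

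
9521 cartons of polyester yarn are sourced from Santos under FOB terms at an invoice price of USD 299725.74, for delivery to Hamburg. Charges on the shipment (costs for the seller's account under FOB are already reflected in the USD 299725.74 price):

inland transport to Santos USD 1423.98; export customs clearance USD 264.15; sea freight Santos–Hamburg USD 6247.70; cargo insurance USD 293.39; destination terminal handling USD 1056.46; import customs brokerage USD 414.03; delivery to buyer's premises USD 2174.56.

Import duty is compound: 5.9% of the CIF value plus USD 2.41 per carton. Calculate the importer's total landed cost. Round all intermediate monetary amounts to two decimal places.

FOB: the seller bears costs until goods are on board at the origin port; the buyer bears freight, insurance and all costs thereafter.
Already in the invoice (seller's account under FOB): inland to port, export clearance — exclude.
CIF value = FOB price + freight + insurance = 299725.74 + 6247.70 + 293.39 = 306266.83
Ad valorem component: 306266.83 × 5.9% = 18069.74
Specific component: 9521 × 2.41 = 22945.61
Import duty = 18069.74 + 22945.61 = 41015.35
Buyer bears: freight 6247.70 + insurance 293.39 + destination terminal 1056.46 + brokerage 414.03 + delivery 2174.56 + duty 41015.35 = 51201.49
Landed cost = invoice 299725.74 + 51201.49 = 350927.23

Total landed cost: USD 350927.23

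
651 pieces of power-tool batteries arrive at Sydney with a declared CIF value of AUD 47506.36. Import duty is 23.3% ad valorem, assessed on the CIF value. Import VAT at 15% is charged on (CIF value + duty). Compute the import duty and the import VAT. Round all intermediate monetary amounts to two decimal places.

Import duty = 47506.36 × 23.3% = 11068.98
VAT base = CIF + duty = 47506.36 + 11068.98 = 58575.34
Import VAT = 58575.34 × 15% = 8786.30

Import duty: AUD 11068.98; import VAT: AUD 8786.30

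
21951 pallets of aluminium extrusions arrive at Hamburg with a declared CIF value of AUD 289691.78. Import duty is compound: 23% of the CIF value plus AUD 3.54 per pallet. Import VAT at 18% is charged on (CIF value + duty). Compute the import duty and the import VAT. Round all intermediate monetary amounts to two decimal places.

Ad valorem component: 289691.78 × 23% = 66629.11
Specific component: 21951 × 3.54 = 77706.54
Import duty = 66629.11 + 77706.54 = 144335.65
VAT base = CIF + duty = 289691.78 + 144335.65 = 434027.43
Import VAT = 434027.43 × 18% = 78124.94

Import duty: AUD 144335.65; import VAT: AUD 78124.94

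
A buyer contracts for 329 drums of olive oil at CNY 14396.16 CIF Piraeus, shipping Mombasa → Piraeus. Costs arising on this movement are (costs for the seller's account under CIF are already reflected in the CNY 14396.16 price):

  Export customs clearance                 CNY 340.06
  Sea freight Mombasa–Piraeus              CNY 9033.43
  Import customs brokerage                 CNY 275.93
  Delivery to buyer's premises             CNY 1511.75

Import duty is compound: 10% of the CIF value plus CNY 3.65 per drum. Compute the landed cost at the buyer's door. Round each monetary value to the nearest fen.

CIF: the seller pays costs through ocean freight and marine insurance to the destination port.
Already in the invoice (seller's account under CIF): export clearance, freight — exclude.
The CIF price already equals the CIF value: 14396.16
Ad valorem component: 14396.16 × 10% = 1439.62
Specific component: 329 × 3.65 = 1200.85
Import duty = 1439.62 + 1200.85 = 2640.47
Buyer bears: brokerage 275.93 + delivery 1511.75 + duty 2640.47 = 4428.15
Landed cost = invoice 14396.16 + 4428.15 = 18824.31

Total landed cost: CNY 18824.31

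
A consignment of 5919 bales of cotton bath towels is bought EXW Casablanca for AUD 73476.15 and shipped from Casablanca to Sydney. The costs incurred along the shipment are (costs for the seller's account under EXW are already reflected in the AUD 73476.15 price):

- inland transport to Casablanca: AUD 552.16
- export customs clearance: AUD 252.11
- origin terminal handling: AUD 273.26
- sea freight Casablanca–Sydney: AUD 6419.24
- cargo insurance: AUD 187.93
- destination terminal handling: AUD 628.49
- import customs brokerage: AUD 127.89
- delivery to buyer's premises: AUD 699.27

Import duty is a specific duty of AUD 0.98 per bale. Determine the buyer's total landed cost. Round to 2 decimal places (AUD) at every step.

Total landed cost: AUD 88417.12

EXW: the seller makes goods available at their premises; the buyer bears all onward costs.
CIF value = EXW price + inland to port + export clearance + origin terminal + freight + insurance = 73476.15 + 552.16 + 252.11 + 273.26 + 6419.24 + 187.93 = 81160.85
Import duty = 5919 × 0.98 = 5800.62
Buyer bears: inland to port 552.16 + export clearance 252.11 + origin terminal 273.26 + freight 6419.24 + insurance 187.93 + destination terminal 628.49 + brokerage 127.89 + delivery 699.27 + duty 5800.62 = 14940.97
Landed cost = invoice 73476.15 + 14940.97 = 88417.12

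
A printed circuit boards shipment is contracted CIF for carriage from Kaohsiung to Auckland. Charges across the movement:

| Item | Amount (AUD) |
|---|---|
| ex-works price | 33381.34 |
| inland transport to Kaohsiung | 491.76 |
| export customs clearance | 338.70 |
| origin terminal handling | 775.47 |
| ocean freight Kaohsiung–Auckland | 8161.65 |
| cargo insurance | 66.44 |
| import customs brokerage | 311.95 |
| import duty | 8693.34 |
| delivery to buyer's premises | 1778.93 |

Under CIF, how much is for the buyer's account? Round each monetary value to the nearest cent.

CIF: the seller pays costs through ocean freight and marine insurance to the destination port.
Seller's account: goods 33381.34 + inland to port 491.76 + export clearance 338.70 + origin terminal 775.47 + freight 8161.65 + insurance 66.44 = 43215.36
Buyer's account: brokerage 311.95 + duty 8693.34 + delivery 1778.93 = 10784.22

Buyer's account: AUD 10784.22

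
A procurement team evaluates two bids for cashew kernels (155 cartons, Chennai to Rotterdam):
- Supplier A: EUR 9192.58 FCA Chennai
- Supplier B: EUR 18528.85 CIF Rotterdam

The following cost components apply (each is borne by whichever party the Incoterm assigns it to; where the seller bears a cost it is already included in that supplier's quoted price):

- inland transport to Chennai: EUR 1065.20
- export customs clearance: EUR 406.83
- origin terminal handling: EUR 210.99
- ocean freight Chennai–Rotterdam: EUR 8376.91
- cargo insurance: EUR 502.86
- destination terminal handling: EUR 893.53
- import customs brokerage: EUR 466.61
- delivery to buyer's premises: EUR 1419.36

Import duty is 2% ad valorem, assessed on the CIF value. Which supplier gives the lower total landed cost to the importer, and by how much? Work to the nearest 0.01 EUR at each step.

Supplier A is cheaper by EUR 250.42

Supplier A (FCA):
CIF value = FCA price + origin terminal + freight + insurance = 9192.58 + 210.99 + 8376.91 + 502.86 = 18283.34
Import duty = 18283.34 × 2% = 365.67
Buyer bears (A): 210.99 + 8376.91 + 502.86 + 893.53 + 466.61 + 1419.36 = 11870.26
Landed cost (A) = invoice 9192.58 + 11870.26 + duty 365.67 = 21428.51
Supplier B (CIF):
The CIF price already equals the CIF value: 18528.85
Import duty = 18528.85 × 2% = 370.58
Buyer bears (B): 893.53 + 466.61 + 1419.36 = 2779.50
Landed cost (B) = invoice 18528.85 + 2779.50 + duty 370.58 = 21678.93
Difference = |21428.51 − 21678.93| = 250.42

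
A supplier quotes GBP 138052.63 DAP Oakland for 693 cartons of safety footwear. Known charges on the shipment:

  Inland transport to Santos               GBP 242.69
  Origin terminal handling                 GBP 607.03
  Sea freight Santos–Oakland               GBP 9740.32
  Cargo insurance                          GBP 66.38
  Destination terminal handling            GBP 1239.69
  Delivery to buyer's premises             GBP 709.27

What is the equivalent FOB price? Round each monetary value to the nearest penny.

FOB price: GBP 126296.97

Not relevant to the conversion: inland to port, origin terminal — on the seller under both DAP and FOB; already in the DAP price and stays in the FOB price.
From DAP to FOB, the seller no longer bears: freight, insurance, destination terminal, delivery.
FOB price = 138052.63 − 9740.32 − 66.38 − 1239.69 − 709.27 = 126296.97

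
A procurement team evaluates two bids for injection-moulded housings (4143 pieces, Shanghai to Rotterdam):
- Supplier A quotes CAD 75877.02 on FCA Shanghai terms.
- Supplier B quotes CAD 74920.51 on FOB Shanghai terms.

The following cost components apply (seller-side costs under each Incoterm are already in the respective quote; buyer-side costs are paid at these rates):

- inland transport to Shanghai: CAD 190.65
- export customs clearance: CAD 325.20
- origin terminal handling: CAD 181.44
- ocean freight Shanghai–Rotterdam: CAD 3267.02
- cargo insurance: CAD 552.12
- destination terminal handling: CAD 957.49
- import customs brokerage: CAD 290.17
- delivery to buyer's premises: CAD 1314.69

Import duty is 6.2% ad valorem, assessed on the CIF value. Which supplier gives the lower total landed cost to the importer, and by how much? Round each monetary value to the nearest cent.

Supplier A (FCA):
CIF value = FCA price + origin terminal + freight + insurance = 75877.02 + 181.44 + 3267.02 + 552.12 = 79877.60
Import duty = 79877.60 × 6.2% = 4952.41
Buyer bears (A): 181.44 + 3267.02 + 552.12 + 957.49 + 290.17 + 1314.69 = 6562.93
Landed cost (A) = invoice 75877.02 + 6562.93 + duty 4952.41 = 87392.36
Supplier B (FOB):
CIF value = FOB price + freight + insurance = 74920.51 + 3267.02 + 552.12 = 78739.65
Import duty = 78739.65 × 6.2% = 4881.86
Buyer bears (B): 3267.02 + 552.12 + 957.49 + 290.17 + 1314.69 = 6381.49
Landed cost (B) = invoice 74920.51 + 6381.49 + duty 4881.86 = 86183.86
Difference = |87392.36 − 86183.86| = 1208.50

Supplier B is cheaper by CAD 1208.50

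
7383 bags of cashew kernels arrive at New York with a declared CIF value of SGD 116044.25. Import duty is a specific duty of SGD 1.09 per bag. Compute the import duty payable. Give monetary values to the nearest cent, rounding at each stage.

Import duty = 7383 × 1.09 = 8047.47

Import duty: SGD 8047.47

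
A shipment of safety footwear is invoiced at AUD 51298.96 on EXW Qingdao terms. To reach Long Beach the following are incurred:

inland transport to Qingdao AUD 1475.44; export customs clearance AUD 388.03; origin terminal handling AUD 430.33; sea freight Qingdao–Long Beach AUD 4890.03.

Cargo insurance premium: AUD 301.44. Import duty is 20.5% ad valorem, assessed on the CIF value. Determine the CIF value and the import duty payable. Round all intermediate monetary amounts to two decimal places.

CIF = EXW price + pre-shipment costs + freight + insurance
CIF = 51298.96 + 1475.44 + 388.03 + 430.33 + 4890.03 + 301.44 = 58784.23
Import duty = 58784.23 × 20.5% = 12050.77

CIF value: AUD 58784.23; import duty: AUD 12050.77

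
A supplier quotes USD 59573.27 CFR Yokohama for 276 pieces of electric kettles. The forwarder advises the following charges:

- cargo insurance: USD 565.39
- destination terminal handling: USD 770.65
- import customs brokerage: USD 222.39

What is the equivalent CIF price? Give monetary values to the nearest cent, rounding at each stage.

Not relevant to the conversion: destination terminal, brokerage — on the buyer under both terms; not part of either seller's price.
From CFR to CIF, the seller additionally bears: insurance.
CIF price = 59573.27 + 565.39 = 60138.66

CIF price: USD 60138.66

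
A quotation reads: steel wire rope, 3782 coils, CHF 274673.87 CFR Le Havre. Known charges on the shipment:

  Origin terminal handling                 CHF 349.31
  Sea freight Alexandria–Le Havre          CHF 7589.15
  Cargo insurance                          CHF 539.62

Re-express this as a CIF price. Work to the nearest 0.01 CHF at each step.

Not relevant to the conversion: origin terminal, freight — on the seller under both CFR and CIF; already in the CFR price and stays in the CIF price.
From CFR to CIF, the seller additionally bears: insurance.
CIF price = 274673.87 + 539.62 = 275213.49

CIF price: CHF 275213.49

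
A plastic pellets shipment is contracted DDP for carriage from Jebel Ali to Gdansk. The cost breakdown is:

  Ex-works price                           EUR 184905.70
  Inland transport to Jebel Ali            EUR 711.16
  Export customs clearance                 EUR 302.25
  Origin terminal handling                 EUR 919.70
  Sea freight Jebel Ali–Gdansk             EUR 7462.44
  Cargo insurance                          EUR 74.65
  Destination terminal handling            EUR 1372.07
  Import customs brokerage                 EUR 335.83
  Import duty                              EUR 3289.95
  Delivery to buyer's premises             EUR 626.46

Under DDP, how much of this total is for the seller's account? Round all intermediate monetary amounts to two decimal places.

Seller's account: EUR 200000.21

DDP: the seller bears all costs including import duty.
Seller's account: goods 184905.70 + inland to port 711.16 + export clearance 302.25 + origin terminal 919.70 + freight 7462.44 + insurance 74.65 + destination terminal 1372.07 + brokerage 335.83 + duty 3289.95 + delivery 626.46 = 200000.21
Buyer's account: 0.00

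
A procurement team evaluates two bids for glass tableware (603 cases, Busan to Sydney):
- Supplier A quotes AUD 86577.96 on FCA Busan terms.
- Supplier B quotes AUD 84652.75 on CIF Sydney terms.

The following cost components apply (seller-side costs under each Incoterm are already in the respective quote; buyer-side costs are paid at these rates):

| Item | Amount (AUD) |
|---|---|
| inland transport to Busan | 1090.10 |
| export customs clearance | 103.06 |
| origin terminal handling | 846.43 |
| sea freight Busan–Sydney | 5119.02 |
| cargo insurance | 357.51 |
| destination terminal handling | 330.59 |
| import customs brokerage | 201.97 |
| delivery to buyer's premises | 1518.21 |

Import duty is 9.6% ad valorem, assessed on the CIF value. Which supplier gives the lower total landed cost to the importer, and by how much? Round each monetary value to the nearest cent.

Supplier A (FCA):
CIF value = FCA price + origin terminal + freight + insurance = 86577.96 + 846.43 + 5119.02 + 357.51 = 92900.92
Import duty = 92900.92 × 9.6% = 8918.49
Buyer bears (A): 846.43 + 5119.02 + 357.51 + 330.59 + 201.97 + 1518.21 = 8373.73
Landed cost (A) = invoice 86577.96 + 8373.73 + duty 8918.49 = 103870.18
Supplier B (CIF):
The CIF price already equals the CIF value: 84652.75
Import duty = 84652.75 × 9.6% = 8126.66
Buyer bears (B): 330.59 + 201.97 + 1518.21 = 2050.77
Landed cost (B) = invoice 84652.75 + 2050.77 + duty 8126.66 = 94830.18
Difference = |103870.18 − 94830.18| = 9040.00

Supplier B is cheaper by AUD 9040.00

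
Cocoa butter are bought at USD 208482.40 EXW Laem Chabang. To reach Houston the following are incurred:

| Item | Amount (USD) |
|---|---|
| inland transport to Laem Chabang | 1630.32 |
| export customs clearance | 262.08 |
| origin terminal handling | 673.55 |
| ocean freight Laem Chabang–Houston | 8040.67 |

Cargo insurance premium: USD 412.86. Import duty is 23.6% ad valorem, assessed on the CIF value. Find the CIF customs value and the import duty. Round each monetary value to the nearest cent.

CIF = EXW price + pre-shipment costs + freight + insurance
CIF = 208482.40 + 1630.32 + 262.08 + 673.55 + 8040.67 + 412.86 = 219501.88
Import duty = 219501.88 × 23.6% = 51802.44

CIF value: USD 219501.88; import duty: USD 51802.44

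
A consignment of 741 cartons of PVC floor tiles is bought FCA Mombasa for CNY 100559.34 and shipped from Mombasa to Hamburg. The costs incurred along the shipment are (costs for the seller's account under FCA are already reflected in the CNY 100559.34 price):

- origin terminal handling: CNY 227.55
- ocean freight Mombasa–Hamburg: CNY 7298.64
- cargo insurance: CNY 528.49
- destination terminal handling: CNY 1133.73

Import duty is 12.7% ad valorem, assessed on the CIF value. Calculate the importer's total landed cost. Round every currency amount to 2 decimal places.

Total landed cost: CNY 123541.73

FCA: the seller delivers export-cleared goods to the carrier; the buyer bears costs from that point.
CIF value = FCA price + origin terminal + freight + insurance = 100559.34 + 227.55 + 7298.64 + 528.49 = 108614.02
Import duty = 108614.02 × 12.7% = 13793.98
Buyer bears: origin terminal 227.55 + freight 7298.64 + insurance 528.49 + destination terminal 1133.73 + duty 13793.98 = 22982.39
Landed cost = invoice 100559.34 + 22982.39 = 123541.73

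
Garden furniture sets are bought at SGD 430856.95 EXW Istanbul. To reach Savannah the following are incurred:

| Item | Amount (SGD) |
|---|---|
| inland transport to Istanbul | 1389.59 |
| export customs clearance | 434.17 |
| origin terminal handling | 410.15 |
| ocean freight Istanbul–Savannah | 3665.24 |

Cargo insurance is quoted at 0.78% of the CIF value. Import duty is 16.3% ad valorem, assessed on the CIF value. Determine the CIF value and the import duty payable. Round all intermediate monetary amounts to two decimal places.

Let C be the CIF value. C = EXW price + pre-shipment costs + freight + 0.78% × C
C − 0.78% × C = 430856.95 + 1389.59 + 434.17 + 410.15 + 3665.24
0.9922 × C = 436756.10
C = 436756.10 / 0.9922 = 440189.58
Insurance premium = 0.78% × 440189.58 = 3433.48
Import duty = 440189.58 × 16.3% = 71750.90

CIF value: SGD 440189.58; import duty: SGD 71750.90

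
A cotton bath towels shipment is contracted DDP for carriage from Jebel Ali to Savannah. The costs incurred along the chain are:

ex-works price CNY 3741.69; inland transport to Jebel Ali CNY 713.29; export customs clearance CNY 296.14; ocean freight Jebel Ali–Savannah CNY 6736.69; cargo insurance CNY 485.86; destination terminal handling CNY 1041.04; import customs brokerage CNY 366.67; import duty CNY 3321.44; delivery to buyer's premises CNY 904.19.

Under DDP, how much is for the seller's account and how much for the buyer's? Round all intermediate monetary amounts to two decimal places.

Seller: CNY 17607.01; buyer: CNY 0.00

DDP: the seller bears all costs including import duty.
Seller's account: goods 3741.69 + inland to port 713.29 + export clearance 296.14 + freight 6736.69 + insurance 485.86 + destination terminal 1041.04 + brokerage 366.67 + duty 3321.44 + delivery 904.19 = 17607.01
Buyer's account: 0.00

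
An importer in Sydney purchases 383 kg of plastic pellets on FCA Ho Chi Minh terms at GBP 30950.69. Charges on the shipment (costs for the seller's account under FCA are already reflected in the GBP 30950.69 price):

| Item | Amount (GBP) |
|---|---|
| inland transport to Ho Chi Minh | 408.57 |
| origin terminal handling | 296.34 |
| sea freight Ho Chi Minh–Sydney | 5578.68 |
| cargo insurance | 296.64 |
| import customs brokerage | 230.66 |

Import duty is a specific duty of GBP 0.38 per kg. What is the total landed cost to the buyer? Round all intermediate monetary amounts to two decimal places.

FCA: the seller delivers export-cleared goods to the carrier; the buyer bears costs from that point.
Already in the invoice (seller's account under FCA): inland to port — exclude.
CIF value = FCA price + origin terminal + freight + insurance = 30950.69 + 296.34 + 5578.68 + 296.64 = 37122.35
Import duty = 383 × 0.38 = 145.54
Buyer bears: origin terminal 296.34 + freight 5578.68 + insurance 296.64 + brokerage 230.66 + duty 145.54 = 6547.86
Landed cost = invoice 30950.69 + 6547.86 = 37498.55

Total landed cost: GBP 37498.55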